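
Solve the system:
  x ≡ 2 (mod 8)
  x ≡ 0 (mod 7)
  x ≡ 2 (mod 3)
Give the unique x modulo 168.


Moduli 8, 7, 3 are pairwise coprime; by CRT there is a unique solution modulo M = 8 · 7 · 3 = 168.
Solve pairwise, accumulating the modulus:
  Start with x ≡ 2 (mod 8).
  Combine with x ≡ 0 (mod 7): since gcd(8, 7) = 1, we get a unique residue mod 56.
    Write x = 2 + 8·t and substitute into x ≡ 0 (mod 7): 8·t ≡ 0 − 2 = -2 (mod 7).
    Reduce coefficients mod 7: 1·t ≡ 5 (mod 7).
    So t ≡ 5 (mod 7).
    Then x = 2 + 8·5 = 42, valid modulo lcm(8, 7) = 56: x ≡ 42 (mod 56).
  Combine with x ≡ 2 (mod 3): since gcd(56, 3) = 1, we get a unique residue mod 168.
    Write x = 42 + 56·t and substitute into x ≡ 2 (mod 3): 56·t ≡ 2 − 42 = -40 (mod 3).
    Reduce coefficients mod 3: 2·t ≡ 2 (mod 3).
    The inverse of 2 mod 3 is 2 (since 2·2 = 4 = 1·3 + 1), so t ≡ 2·2 = 4 ≡ 1 (mod 3).
    Then x = 42 + 56·1 = 98, valid modulo lcm(56, 3) = 168: x ≡ 98 (mod 168).
Verify: 98 mod 8 = 2 ✓, 98 mod 7 = 0 ✓, 98 mod 3 = 2 ✓.

x ≡ 98 (mod 168).


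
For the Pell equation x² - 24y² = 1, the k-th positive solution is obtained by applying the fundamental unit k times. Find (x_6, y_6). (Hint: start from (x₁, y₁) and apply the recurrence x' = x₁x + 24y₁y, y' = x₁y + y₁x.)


Step 1: Find the fundamental solution (x₁, y₁) of x² - 24y² = 1.
  Expand √24 as a continued fraction. a₀ = ⌊√24⌋ = 4; iterate m_{k+1} = d_k·a_k − m_k, d_{k+1} = (24 − m_{k+1}²)/d_k, a_{k+1} = ⌊(a₀ + m_{k+1})/d_{k+1}⌋ (starting m₀ = 0, d₀ = 1), with convergents p_k = a_k·p_{k-1} + p_{k-2}, q_k = a_k·q_{k-1} + q_{k-2} (p₋₁ = 1, q₋₁ = 0):
  k = 0: a₀ = 4; p₀/q₀ = 4/1; p₀² − 24·q₀² = 16 − 24 = -8.
  k = 1: m = 4, d = 8, a = ⌊(4 + 4)/8⌋ = 1; p/q = (1·4 + 1)/(1·1 + 0) = 5/1; p² − 24·q² = 25 − 24 = 1.
  The first convergent with p² − 24·q² = 1 gives the fundamental solution (x₁, y₁) = (5, 1).
Step 2: Apply the recurrence (x_{n+1}, y_{n+1}) = (x₁x_n + 24y₁y_n, x₁y_n + y₁x_n) repeatedly.
  From (x_1, y_1) = (5, 1): x_2 = 5·5 + 24·1·1 = 49; y_2 = 5·1 + 1·5 = 10.
  From (x_2, y_2) = (49, 10): x_3 = 5·49 + 24·1·10 = 485; y_3 = 5·10 + 1·49 = 99.
  From (x_3, y_3) = (485, 99): x_4 = 5·485 + 24·1·99 = 4801; y_4 = 5·99 + 1·485 = 980.
  From (x_4, y_4) = (4801, 980): x_5 = 5·4801 + 24·1·980 = 47525; y_5 = 5·980 + 1·4801 = 9701.
  From (x_5, y_5) = (47525, 9701): x_6 = 5·47525 + 24·1·9701 = 470449; y_6 = 5·9701 + 1·47525 = 96030.
Step 3: Verify x_6² - 24·y_6² = 221322261601 - 221322261600 = 1 (should be 1). ✓

(x_1, y_1) = (5, 1); (x_6, y_6) = (470449, 96030).


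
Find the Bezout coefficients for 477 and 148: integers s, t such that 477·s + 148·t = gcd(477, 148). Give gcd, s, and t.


Euclidean algorithm on (477, 148) — divide until remainder is 0:
  477 = 3 · 148 + 33
  148 = 4 · 33 + 16
  33 = 2 · 16 + 1
  16 = 16 · 1 + 0
gcd(477, 148) = 1.
Track Bezout coefficients alongside the remainders: start with r₀ = 477 = a·1 + b·0 (s = 1, t = 0) and r₁ = 148 = a·0 + b·1 (s = 0, t = 1); each new remainder r_{k+1} = r_{k-1} − q_k·r_k inherits s_{k+1} = s_{k-1} − q_k·s_k, t_{k+1} = t_{k-1} − q_k·t_k, so r_k = a·s_k + b·t_k at every step:
  q = 3: r = 33, s = 1 − 3·0 = 1, t = 0 − 3·1 = -3  (check: 477·1 + 148·(-3) = 33)
  q = 4: r = 16, s = 0 − 4·1 = -4, t = 1 − 4·(-3) = 13  (check: 477·(-4) + 148·13 = 16)
  q = 2: r = 1, s = 1 − 2·(-4) = 9, t = -3 − 2·13 = -29  (check: 477·9 + 148·(-29) = 1)
The row with r = 1 (the gcd) gives the Bezout coefficients s = 9, t = -29.
Result: 477 · (9) + 148 · (-29) = 1.

gcd(477, 148) = 1; s = 9, t = -29 (check: 477·9 + 148·(-29) = 1).


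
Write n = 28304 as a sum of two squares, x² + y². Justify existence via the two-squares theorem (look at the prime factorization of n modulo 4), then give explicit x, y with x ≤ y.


Step 1: Factor n = 28304 = 2^4 · 29 · 61.
Step 2: Check the mod-4 condition on each prime factor: 2 = 2 (special); 29 ≡ 1 (mod 4), exponent 1; 61 ≡ 1 (mod 4), exponent 1.
All primes ≡ 3 (mod 4) appear to even exponent (or don't appear), so by the two-squares theorem n IS expressible as a sum of two squares.
Step 3: Build a representation. Group n = k² · m with k = 4 and m = 29 · 61 = 1769 (a product of primes ≡ 1 (mod 4)); a representation of m scales to one of n via (k·x)² + (k·y)² = k²(x² + y²). Each prime p ≡ 1 (mod 4) is itself a sum of two squares; find a² by testing p − a² for a perfect square:
  29: 29 − 1² = 28, 29 − 2² = 25 = 5² ⇒ 29 = 2² + 5².
  61: 61 − 1² = 60, 61 − 2² = 57, 61 − 3² = 52, 61 − 4² = 45, 61 − 5² = 36 = 6² ⇒ 61 = 5² + 6².
  Combine using the Brahmagupta–Fibonacci identity (a² + b²)(c² + d²) = (ac − bd)² + (ad + bc)² = (ac + bd)² + (ad − bc)²:
  29 · 61 = 1769: from (2² + 5²)(5² + 6²), take (2·5 − 5·6, 2·6 + 5·5) = (10 − 30, 12 + 25) = (-20, 37); dropping signs (only squares matter) gives (20, 37); check 20² + 37² = 400 + 1369 = 1769 ✓.
  Scale by k = 4: (4·20, 4·37) = (80, 148).
Step 4: Order so x ≤ y and verify: 80² + 148² = 6400 + 21904 = 28304 = n. ✓

n = 28304 = 80² + 148² (one valid representation with x ≤ y).


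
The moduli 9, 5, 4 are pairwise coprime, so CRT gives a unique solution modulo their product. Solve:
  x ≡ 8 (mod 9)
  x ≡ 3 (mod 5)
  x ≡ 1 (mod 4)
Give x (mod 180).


Moduli 9, 5, 4 are pairwise coprime; by CRT there is a unique solution modulo M = 9 · 5 · 4 = 180.
Solve pairwise, accumulating the modulus:
  Start with x ≡ 8 (mod 9).
  Combine with x ≡ 3 (mod 5): since gcd(9, 5) = 1, we get a unique residue mod 45.
    Write x = 8 + 9·t and substitute into x ≡ 3 (mod 5): 9·t ≡ 3 − 8 = -5 (mod 5).
    Reduce coefficients mod 5: 4·t ≡ 0 (mod 5).
    The inverse of 4 mod 5 is 4 (since 4·4 = 16 = 3·5 + 1), so t ≡ 4·0 = 0 ≡ 0 (mod 5).
    Then x = 8 + 9·0 = 8, valid modulo lcm(9, 5) = 45: x ≡ 8 (mod 45).
  Combine with x ≡ 1 (mod 4): since gcd(45, 4) = 1, we get a unique residue mod 180.
    Write x = 8 + 45·t and substitute into x ≡ 1 (mod 4): 45·t ≡ 1 − 8 = -7 (mod 4).
    Reduce coefficients mod 4: 1·t ≡ 1 (mod 4).
    So t ≡ 1 (mod 4).
    Then x = 8 + 45·1 = 53, valid modulo lcm(45, 4) = 180: x ≡ 53 (mod 180).
Verify: 53 mod 9 = 8 ✓, 53 mod 5 = 3 ✓, 53 mod 4 = 1 ✓.

x ≡ 53 (mod 180).


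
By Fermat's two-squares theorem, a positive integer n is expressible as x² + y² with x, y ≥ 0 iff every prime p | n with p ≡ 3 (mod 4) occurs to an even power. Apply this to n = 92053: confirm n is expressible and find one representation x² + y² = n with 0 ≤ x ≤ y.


Step 1: Factor n = 92053 = 13 · 73 · 97.
Step 2: Check the mod-4 condition on each prime factor: 13 ≡ 1 (mod 4), exponent 1; 73 ≡ 1 (mod 4), exponent 1; 97 ≡ 1 (mod 4), exponent 1.
All primes ≡ 3 (mod 4) appear to even exponent (or don't appear), so by the two-squares theorem n IS expressible as a sum of two squares.
Step 3: Build a representation. Here n = 13 · 73 · 97 is a product of primes ≡ 1 (mod 4). Each prime p ≡ 1 (mod 4) is itself a sum of two squares; find a² by testing p − a² for a perfect square:
  13: 13 − 1² = 12, 13 − 2² = 9 = 3² ⇒ 13 = 2² + 3².
  73: 73 − 1² = 72, 73 − 2² = 69, 73 − 3² = 64 = 8² ⇒ 73 = 3² + 8².
  97: 97 − 1² = 96, 97 − 2² = 93, 97 − 3² = 88, 97 − 4² = 81 = 9² ⇒ 97 = 4² + 9².
  Combine using the Brahmagupta–Fibonacci identity (a² + b²)(c² + d²) = (ac − bd)² + (ad + bc)² = (ac + bd)² + (ad − bc)²:
  13 · 73 = 949: from (2² + 3²)(3² + 8²), take (2·3 − 3·8, 2·8 + 3·3) = (6 − 24, 16 + 9) = (-18, 25); dropping signs (only squares matter) gives (18, 25); check 18² + 25² = 324 + 625 = 949 ✓.
  949 · 97 = 92053: from (18² + 25²)(4² + 9²), take (18·4 − 25·9, 18·9 + 25·4) = (72 − 225, 162 + 100) = (-153, 262); dropping signs (only squares matter) gives (153, 262); check 153² + 262² = 23409 + 68644 = 92053 ✓.
Step 4: Order so x ≤ y and verify: 153² + 262² = 23409 + 68644 = 92053 = n. ✓

n = 92053 = 153² + 262² (one valid representation with x ≤ y).


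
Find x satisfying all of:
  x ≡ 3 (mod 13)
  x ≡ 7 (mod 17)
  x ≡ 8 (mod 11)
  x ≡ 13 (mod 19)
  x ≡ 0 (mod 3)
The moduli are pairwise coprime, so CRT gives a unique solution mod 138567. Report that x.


Product of moduli M = 13 · 17 · 11 · 19 · 3 = 138567.
Merge one congruence at a time:
  Start: x ≡ 3 (mod 13).
  Combine with x ≡ 7 (mod 17); new modulus lcm = 221.
    Write x = 3 + 13·t and substitute into x ≡ 7 (mod 17): 13·t ≡ 7 − 3 = 4 (mod 17).
    The inverse of 13 mod 17 is 4 (since 13·4 = 52 = 3·17 + 1), so t ≡ 4·4 = 16 ≡ 16 (mod 17).
    Then x = 3 + 13·16 = 211, valid modulo lcm(13, 17) = 221: x ≡ 211 (mod 221).
  Combine with x ≡ 8 (mod 11); new modulus lcm = 2431.
    Write x = 211 + 221·t and substitute into x ≡ 8 (mod 11): 221·t ≡ 8 − 211 = -203 (mod 11).
    Reduce coefficients mod 11: 1·t ≡ 6 (mod 11).
    So t ≡ 6 (mod 11).
    Then x = 211 + 221·6 = 1537, valid modulo lcm(221, 11) = 2431: x ≡ 1537 (mod 2431).
  Combine with x ≡ 13 (mod 19); new modulus lcm = 46189.
    Write x = 1537 + 2431·t and substitute into x ≡ 13 (mod 19): 2431·t ≡ 13 − 1537 = -1524 (mod 19).
    Reduce coefficients mod 19: 18·t ≡ 15 (mod 19).
    The inverse of 18 mod 19 is 18 (since 18·18 = 324 = 17·19 + 1), so t ≡ 18·15 = 270 ≡ 4 (mod 19).
    Then x = 1537 + 2431·4 = 11261, valid modulo lcm(2431, 19) = 46189: x ≡ 11261 (mod 46189).
  Combine with x ≡ 0 (mod 3); new modulus lcm = 138567.
    Write x = 11261 + 46189·t and substitute into x ≡ 0 (mod 3): 46189·t ≡ 0 − 11261 = -11261 (mod 3).
    Reduce coefficients mod 3: 1·t ≡ 1 (mod 3).
    So t ≡ 1 (mod 3).
    Then x = 11261 + 46189·1 = 57450, valid modulo lcm(46189, 3) = 138567: x ≡ 57450 (mod 138567).
Verify against each original: 57450 mod 13 = 3, 57450 mod 17 = 7, 57450 mod 11 = 8, 57450 mod 19 = 13, 57450 mod 3 = 0.

x ≡ 57450 (mod 138567).


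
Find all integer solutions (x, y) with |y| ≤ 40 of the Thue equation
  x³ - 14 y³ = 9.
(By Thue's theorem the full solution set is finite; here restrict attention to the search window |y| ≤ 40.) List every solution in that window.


The equation is x³ - 14y³ = 9. For fixed y, x³ = 14·y³ + 9, so a solution requires the RHS to be a perfect cube.
Strategy: iterate y from -40 to 40, compute RHS = 14·y³ + 9, and check whether it is a (positive or negative) perfect cube.
Check small values of y:
  y = 0: RHS = 9 is not a perfect cube.
  y = 1: RHS = 23 is not a perfect cube.
  y = -1: RHS = -5 is not a perfect cube.
  y = 2: RHS = 121 is not a perfect cube.
  y = -2: RHS = -103 is not a perfect cube.
  y = 3: RHS = 387 is not a perfect cube.
  y = -3: RHS = -369 is not a perfect cube.
Continuing the search up to |y| = 40 finds no solutions either.
No (x, y) in the scanned range satisfies the equation.

No integer solutions with |y| ≤ 40.


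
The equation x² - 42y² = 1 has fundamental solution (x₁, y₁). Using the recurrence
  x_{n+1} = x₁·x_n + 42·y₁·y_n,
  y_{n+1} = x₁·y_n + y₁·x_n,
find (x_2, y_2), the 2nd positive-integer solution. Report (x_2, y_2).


Step 1: Find the fundamental solution (x₁, y₁) of x² - 42y² = 1.
  Expand √42 as a continued fraction. a₀ = ⌊√42⌋ = 6; iterate m_{k+1} = d_k·a_k − m_k, d_{k+1} = (42 − m_{k+1}²)/d_k, a_{k+1} = ⌊(a₀ + m_{k+1})/d_{k+1}⌋ (starting m₀ = 0, d₀ = 1), with convergents p_k = a_k·p_{k-1} + p_{k-2}, q_k = a_k·q_{k-1} + q_{k-2} (p₋₁ = 1, q₋₁ = 0):
  k = 0: a₀ = 6; p₀/q₀ = 6/1; p₀² − 42·q₀² = 36 − 42 = -6.
  k = 1: m = 6, d = 6, a = ⌊(6 + 6)/6⌋ = 2; p/q = (2·6 + 1)/(2·1 + 0) = 13/2; p² − 42·q² = 169 − 168 = 1.
  The first convergent with p² − 42·q² = 1 gives the fundamental solution (x₁, y₁) = (13, 2).
Step 2: Apply the recurrence (x_{n+1}, y_{n+1}) = (x₁x_n + 42y₁y_n, x₁y_n + y₁x_n) repeatedly.
  From (x_1, y_1) = (13, 2): x_2 = 13·13 + 42·2·2 = 337; y_2 = 13·2 + 2·13 = 52.
Step 3: Verify x_2² - 42·y_2² = 113569 - 113568 = 1 (should be 1). ✓

(x_1, y_1) = (13, 2); (x_2, y_2) = (337, 52).


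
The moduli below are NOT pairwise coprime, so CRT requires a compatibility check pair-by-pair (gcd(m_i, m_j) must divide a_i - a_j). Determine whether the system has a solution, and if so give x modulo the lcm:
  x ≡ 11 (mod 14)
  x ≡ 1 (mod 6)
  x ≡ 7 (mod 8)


Moduli 14, 6, 8 are not pairwise coprime, so CRT works modulo lcm(m_i) when all pairwise compatibility conditions hold.
Pairwise compatibility: gcd(m_i, m_j) must divide a_i - a_j for every pair.
Merge one congruence at a time:
  Start: x ≡ 11 (mod 14).
  Combine with x ≡ 1 (mod 6): gcd(14, 6) = 2; 1 - 11 = -10, which IS divisible by 2, so compatible.
    Write x = 11 + 14·t and substitute into x ≡ 1 (mod 6): 14·t ≡ 1 − 11 = -10 (mod 6).
    Divide the congruence (and modulus) by g = 2: 7·t ≡ -5 (mod 3).
    Reduce coefficients mod 3: 1·t ≡ 1 (mod 3).
    So t ≡ 1 (mod 3).
    Then x = 11 + 14·1 = 25, valid modulo lcm(14, 6) = 42: x ≡ 25 (mod 42).
  Combine with x ≡ 7 (mod 8): gcd(42, 8) = 2; 7 - 25 = -18, which IS divisible by 2, so compatible.
    Write x = 25 + 42·t and substitute into x ≡ 7 (mod 8): 42·t ≡ 7 − 25 = -18 (mod 8).
    Divide the congruence (and modulus) by g = 2: 21·t ≡ -9 (mod 4).
    Reduce coefficients mod 4: 1·t ≡ 3 (mod 4).
    So t ≡ 3 (mod 4).
    Then x = 25 + 42·3 = 151, valid modulo lcm(42, 8) = 168: x ≡ 151 (mod 168).
Verify: 151 mod 14 = 11, 151 mod 6 = 1, 151 mod 8 = 7.

x ≡ 151 (mod 168).


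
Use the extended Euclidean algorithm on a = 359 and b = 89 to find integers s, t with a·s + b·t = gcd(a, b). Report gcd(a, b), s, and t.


Euclidean algorithm on (359, 89) — divide until remainder is 0:
  359 = 4 · 89 + 3
  89 = 29 · 3 + 2
  3 = 1 · 2 + 1
  2 = 2 · 1 + 0
gcd(359, 89) = 1.
Track Bezout coefficients alongside the remainders: start with r₀ = 359 = a·1 + b·0 (s = 1, t = 0) and r₁ = 89 = a·0 + b·1 (s = 0, t = 1); each new remainder r_{k+1} = r_{k-1} − q_k·r_k inherits s_{k+1} = s_{k-1} − q_k·s_k, t_{k+1} = t_{k-1} − q_k·t_k, so r_k = a·s_k + b·t_k at every step:
  q = 4: r = 3, s = 1 − 4·0 = 1, t = 0 − 4·1 = -4  (check: 359·1 + 89·(-4) = 3)
  q = 29: r = 2, s = 0 − 29·1 = -29, t = 1 − 29·(-4) = 117  (check: 359·(-29) + 89·117 = 2)
  q = 1: r = 1, s = 1 − 1·(-29) = 30, t = -4 − 1·117 = -121  (check: 359·30 + 89·(-121) = 1)
The row with r = 1 (the gcd) gives the Bezout coefficients s = 30, t = -121.
Result: 359 · (30) + 89 · (-121) = 1.

gcd(359, 89) = 1; s = 30, t = -121 (check: 359·30 + 89·(-121) = 1).


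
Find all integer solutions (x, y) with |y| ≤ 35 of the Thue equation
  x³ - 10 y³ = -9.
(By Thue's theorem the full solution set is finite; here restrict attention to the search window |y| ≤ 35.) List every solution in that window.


The equation is x³ - 10y³ = -9. For fixed y, x³ = 10·y³ − 9, so a solution requires the RHS to be a perfect cube.
Strategy: iterate y from -35 to 35, compute RHS = 10·y³ − 9, and check whether it is a (positive or negative) perfect cube.
Check small values of y:
  y = 0: RHS = -9 is not a perfect cube.
  y = 1: RHS = 1 = (1)³ ⇒ x = 1 works.
  y = -1: RHS = -19 is not a perfect cube.
  y = 2: RHS = 71 is not a perfect cube.
  y = -2: RHS = -89 is not a perfect cube.
  y = 3: RHS = 261 is not a perfect cube.
  y = -3: RHS = -279 is not a perfect cube.
Continuing the search up to |y| = 35 finds no further solutions beyond those listed.
Collected solutions: (1, 1).

Solutions (with |y| ≤ 35): (1, 1).


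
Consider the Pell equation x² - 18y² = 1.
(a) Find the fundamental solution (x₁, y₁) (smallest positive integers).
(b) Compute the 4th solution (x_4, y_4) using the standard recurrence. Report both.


Step 1: Find the fundamental solution (x₁, y₁) of x² - 18y² = 1.
  Expand √18 as a continued fraction. a₀ = ⌊√18⌋ = 4; iterate m_{k+1} = d_k·a_k − m_k, d_{k+1} = (18 − m_{k+1}²)/d_k, a_{k+1} = ⌊(a₀ + m_{k+1})/d_{k+1}⌋ (starting m₀ = 0, d₀ = 1), with convergents p_k = a_k·p_{k-1} + p_{k-2}, q_k = a_k·q_{k-1} + q_{k-2} (p₋₁ = 1, q₋₁ = 0):
  k = 0: a₀ = 4; p₀/q₀ = 4/1; p₀² − 18·q₀² = 16 − 18 = -2.
  k = 1: m = 4, d = 2, a = ⌊(4 + 4)/2⌋ = 4; p/q = (4·4 + 1)/(4·1 + 0) = 17/4; p² − 18·q² = 289 − 288 = 1.
  The first convergent with p² − 18·q² = 1 gives the fundamental solution (x₁, y₁) = (17, 4).
Step 2: Apply the recurrence (x_{n+1}, y_{n+1}) = (x₁x_n + 18y₁y_n, x₁y_n + y₁x_n) repeatedly.
  From (x_1, y_1) = (17, 4): x_2 = 17·17 + 18·4·4 = 577; y_2 = 17·4 + 4·17 = 136.
  From (x_2, y_2) = (577, 136): x_3 = 17·577 + 18·4·136 = 19601; y_3 = 17·136 + 4·577 = 4620.
  From (x_3, y_3) = (19601, 4620): x_4 = 17·19601 + 18·4·4620 = 665857; y_4 = 17·4620 + 4·19601 = 156944.
Step 3: Verify x_4² - 18·y_4² = 443365544449 - 443365544448 = 1 (should be 1). ✓

(x_1, y_1) = (17, 4); (x_4, y_4) = (665857, 156944).


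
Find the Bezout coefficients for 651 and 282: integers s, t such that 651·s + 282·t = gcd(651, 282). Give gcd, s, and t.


Euclidean algorithm on (651, 282) — divide until remainder is 0:
  651 = 2 · 282 + 87
  282 = 3 · 87 + 21
  87 = 4 · 21 + 3
  21 = 7 · 3 + 0
gcd(651, 282) = 3.
Track Bezout coefficients alongside the remainders: start with r₀ = 651 = a·1 + b·0 (s = 1, t = 0) and r₁ = 282 = a·0 + b·1 (s = 0, t = 1); each new remainder r_{k+1} = r_{k-1} − q_k·r_k inherits s_{k+1} = s_{k-1} − q_k·s_k, t_{k+1} = t_{k-1} − q_k·t_k, so r_k = a·s_k + b·t_k at every step:
  q = 2: r = 87, s = 1 − 2·0 = 1, t = 0 − 2·1 = -2  (check: 651·1 + 282·(-2) = 87)
  q = 3: r = 21, s = 0 − 3·1 = -3, t = 1 − 3·(-2) = 7  (check: 651·(-3) + 282·7 = 21)
  q = 4: r = 3, s = 1 − 4·(-3) = 13, t = -2 − 4·7 = -30  (check: 651·13 + 282·(-30) = 3)
The row with r = 3 (the gcd) gives the Bezout coefficients s = 13, t = -30.
Result: 651 · (13) + 282 · (-30) = 3.

gcd(651, 282) = 3; s = 13, t = -30 (check: 651·13 + 282·(-30) = 3).


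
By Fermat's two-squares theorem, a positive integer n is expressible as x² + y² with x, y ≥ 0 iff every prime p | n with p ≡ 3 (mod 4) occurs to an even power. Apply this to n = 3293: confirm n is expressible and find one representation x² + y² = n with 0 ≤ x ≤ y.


Step 1: Factor n = 3293 = 37 · 89.
Step 2: Check the mod-4 condition on each prime factor: 37 ≡ 1 (mod 4), exponent 1; 89 ≡ 1 (mod 4), exponent 1.
All primes ≡ 3 (mod 4) appear to even exponent (or don't appear), so by the two-squares theorem n IS expressible as a sum of two squares.
Step 3: Build a representation. Here n = 37 · 89 is a product of primes ≡ 1 (mod 4). Each prime p ≡ 1 (mod 4) is itself a sum of two squares; find a² by testing p − a² for a perfect square:
  37: 37 − 1² = 36 = 6² ⇒ 37 = 1² + 6².
  89: 89 − 1² = 88, 89 − 2² = 85, 89 − 3² = 80, 89 − 4² = 73, 89 − 5² = 64 = 8² ⇒ 89 = 5² + 8².
  Combine using the Brahmagupta–Fibonacci identity (a² + b²)(c² + d²) = (ac − bd)² + (ad + bc)² = (ac + bd)² + (ad − bc)²:
  37 · 89 = 3293: from (1² + 6²)(5² + 8²), take (1·5 − 6·8, 1·8 + 6·5) = (5 − 48, 8 + 30) = (-43, 38); dropping signs (only squares matter) gives (43, 38); check 43² + 38² = 1849 + 1444 = 3293 ✓.
Step 4: Order so x ≤ y and verify: 38² + 43² = 1444 + 1849 = 3293 = n. ✓

n = 3293 = 38² + 43² (one valid representation with x ≤ y).


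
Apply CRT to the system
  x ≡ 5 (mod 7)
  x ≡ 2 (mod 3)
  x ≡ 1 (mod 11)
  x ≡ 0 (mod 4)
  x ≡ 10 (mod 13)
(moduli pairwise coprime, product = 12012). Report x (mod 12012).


Product of moduli M = 7 · 3 · 11 · 4 · 13 = 12012.
Merge one congruence at a time:
  Start: x ≡ 5 (mod 7).
  Combine with x ≡ 2 (mod 3); new modulus lcm = 21.
    Write x = 5 + 7·t and substitute into x ≡ 2 (mod 3): 7·t ≡ 2 − 5 = -3 (mod 3).
    Reduce coefficients mod 3: 1·t ≡ 0 (mod 3).
    So t ≡ 0 (mod 3).
    Then x = 5 + 7·0 = 5, valid modulo lcm(7, 3) = 21: x ≡ 5 (mod 21).
  Combine with x ≡ 1 (mod 11); new modulus lcm = 231.
    Write x = 5 + 21·t and substitute into x ≡ 1 (mod 11): 21·t ≡ 1 − 5 = -4 (mod 11).
    Reduce coefficients mod 11: 10·t ≡ 7 (mod 11).
    The inverse of 10 mod 11 is 10 (since 10·10 = 100 = 9·11 + 1), so t ≡ 10·7 = 70 ≡ 4 (mod 11).
    Then x = 5 + 21·4 = 89, valid modulo lcm(21, 11) = 231: x ≡ 89 (mod 231).
  Combine with x ≡ 0 (mod 4); new modulus lcm = 924.
    Write x = 89 + 231·t and substitute into x ≡ 0 (mod 4): 231·t ≡ 0 − 89 = -89 (mod 4).
    Reduce coefficients mod 4: 3·t ≡ 3 (mod 4).
    The inverse of 3 mod 4 is 3 (since 3·3 = 9 = 2·4 + 1), so t ≡ 3·3 = 9 ≡ 1 (mod 4).
    Then x = 89 + 231·1 = 320, valid modulo lcm(231, 4) = 924: x ≡ 320 (mod 924).
  Combine with x ≡ 10 (mod 13); new modulus lcm = 12012.
    Write x = 320 + 924·t and substitute into x ≡ 10 (mod 13): 924·t ≡ 10 − 320 = -310 (mod 13).
    Reduce coefficients mod 13: 1·t ≡ 2 (mod 13).
    So t ≡ 2 (mod 13).
    Then x = 320 + 924·2 = 2168, valid modulo lcm(924, 13) = 12012: x ≡ 2168 (mod 12012).
Verify against each original: 2168 mod 7 = 5, 2168 mod 3 = 2, 2168 mod 11 = 1, 2168 mod 4 = 0, 2168 mod 13 = 10.

x ≡ 2168 (mod 12012).


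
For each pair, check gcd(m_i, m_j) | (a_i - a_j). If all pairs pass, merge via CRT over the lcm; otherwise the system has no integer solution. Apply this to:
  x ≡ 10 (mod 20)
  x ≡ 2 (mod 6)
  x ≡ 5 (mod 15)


Moduli 20, 6, 15 are not pairwise coprime, so CRT works modulo lcm(m_i) when all pairwise compatibility conditions hold.
Pairwise compatibility: gcd(m_i, m_j) must divide a_i - a_j for every pair.
Merge one congruence at a time:
  Start: x ≡ 10 (mod 20).
  Combine with x ≡ 2 (mod 6): gcd(20, 6) = 2; 2 - 10 = -8, which IS divisible by 2, so compatible.
    Write x = 10 + 20·t and substitute into x ≡ 2 (mod 6): 20·t ≡ 2 − 10 = -8 (mod 6).
    Divide the congruence (and modulus) by g = 2: 10·t ≡ -4 (mod 3).
    Reduce coefficients mod 3: 1·t ≡ 2 (mod 3).
    So t ≡ 2 (mod 3).
    Then x = 10 + 20·2 = 50, valid modulo lcm(20, 6) = 60: x ≡ 50 (mod 60).
  Combine with x ≡ 5 (mod 15): gcd(60, 15) = 15; 5 - 50 = -45, which IS divisible by 15, so compatible.
    Write x = 50 + 60·t and substitute into x ≡ 5 (mod 15): 60·t ≡ 5 − 50 = -45 (mod 15).
    Divide the congruence (and modulus) by g = 15: 4·t ≡ -3 (mod 1).
    Modulo 1 every t works; take t = 0.
    Then x = 50 + 60·0 = 50, valid modulo lcm(60, 15) = 60: x ≡ 50 (mod 60).
Verify: 50 mod 20 = 10, 50 mod 6 = 2, 50 mod 15 = 5.

x ≡ 50 (mod 60).


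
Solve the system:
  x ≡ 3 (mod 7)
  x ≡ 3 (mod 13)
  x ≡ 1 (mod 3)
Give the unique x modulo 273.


Moduli 7, 13, 3 are pairwise coprime; by CRT there is a unique solution modulo M = 7 · 13 · 3 = 273.
Solve pairwise, accumulating the modulus:
  Start with x ≡ 3 (mod 7).
  Combine with x ≡ 3 (mod 13): since gcd(7, 13) = 1, we get a unique residue mod 91.
    Write x = 3 + 7·t and substitute into x ≡ 3 (mod 13): 7·t ≡ 3 − 3 = 0 (mod 13).
    The inverse of 7 mod 13 is 2 (since 7·2 = 14 = 1·13 + 1), so t ≡ 2·0 = 0 ≡ 0 (mod 13).
    Then x = 3 + 7·0 = 3, valid modulo lcm(7, 13) = 91: x ≡ 3 (mod 91).
  Combine with x ≡ 1 (mod 3): since gcd(91, 3) = 1, we get a unique residue mod 273.
    Write x = 3 + 91·t and substitute into x ≡ 1 (mod 3): 91·t ≡ 1 − 3 = -2 (mod 3).
    Reduce coefficients mod 3: 1·t ≡ 1 (mod 3).
    So t ≡ 1 (mod 3).
    Then x = 3 + 91·1 = 94, valid modulo lcm(91, 3) = 273: x ≡ 94 (mod 273).
Verify: 94 mod 7 = 3 ✓, 94 mod 13 = 3 ✓, 94 mod 3 = 1 ✓.

x ≡ 94 (mod 273).


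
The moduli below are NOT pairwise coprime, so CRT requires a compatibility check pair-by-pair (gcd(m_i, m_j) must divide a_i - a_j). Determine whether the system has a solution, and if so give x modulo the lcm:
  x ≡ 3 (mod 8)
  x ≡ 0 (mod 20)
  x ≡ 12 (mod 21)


Moduli 8, 20, 21 are not pairwise coprime, so CRT works modulo lcm(m_i) when all pairwise compatibility conditions hold.
Pairwise compatibility: gcd(m_i, m_j) must divide a_i - a_j for every pair.
Merge one congruence at a time:
  Start: x ≡ 3 (mod 8).
  Combine with x ≡ 0 (mod 20): gcd(8, 20) = 4, and 0 - 3 = -3 is NOT divisible by 4.
    ⇒ system is inconsistent (no integer solution).

No solution (the system is inconsistent).


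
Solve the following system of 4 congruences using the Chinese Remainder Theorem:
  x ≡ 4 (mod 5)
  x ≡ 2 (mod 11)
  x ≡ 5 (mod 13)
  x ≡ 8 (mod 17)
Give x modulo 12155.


Product of moduli M = 5 · 11 · 13 · 17 = 12155.
Merge one congruence at a time:
  Start: x ≡ 4 (mod 5).
  Combine with x ≡ 2 (mod 11); new modulus lcm = 55.
    Write x = 4 + 5·t and substitute into x ≡ 2 (mod 11): 5·t ≡ 2 − 4 = -2 (mod 11).
    Reduce coefficients mod 11: 5·t ≡ 9 (mod 11).
    The inverse of 5 mod 11 is 9 (since 5·9 = 45 = 4·11 + 1), so t ≡ 9·9 = 81 ≡ 4 (mod 11).
    Then x = 4 + 5·4 = 24, valid modulo lcm(5, 11) = 55: x ≡ 24 (mod 55).
  Combine with x ≡ 5 (mod 13); new modulus lcm = 715.
    Write x = 24 + 55·t and substitute into x ≡ 5 (mod 13): 55·t ≡ 5 − 24 = -19 (mod 13).
    Reduce coefficients mod 13: 3·t ≡ 7 (mod 13).
    The inverse of 3 mod 13 is 9 (since 3·9 = 27 = 2·13 + 1), so t ≡ 9·7 = 63 ≡ 11 (mod 13).
    Then x = 24 + 55·11 = 629, valid modulo lcm(55, 13) = 715: x ≡ 629 (mod 715).
  Combine with x ≡ 8 (mod 17); new modulus lcm = 12155.
    Write x = 629 + 715·t and substitute into x ≡ 8 (mod 17): 715·t ≡ 8 − 629 = -621 (mod 17).
    Reduce coefficients mod 17: 1·t ≡ 8 (mod 17).
    So t ≡ 8 (mod 17).
    Then x = 629 + 715·8 = 6349, valid modulo lcm(715, 17) = 12155: x ≡ 6349 (mod 12155).
Verify against each original: 6349 mod 5 = 4, 6349 mod 11 = 2, 6349 mod 13 = 5, 6349 mod 17 = 8.

x ≡ 6349 (mod 12155).


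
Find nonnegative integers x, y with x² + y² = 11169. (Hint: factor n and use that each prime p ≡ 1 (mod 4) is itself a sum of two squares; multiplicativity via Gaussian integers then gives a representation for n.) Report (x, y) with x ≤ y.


Step 1: Factor n = 11169 = 3^2 · 17 · 73.
Step 2: Check the mod-4 condition on each prime factor: 3 ≡ 3 (mod 4), exponent 2 (must be even); 17 ≡ 1 (mod 4), exponent 1; 73 ≡ 1 (mod 4), exponent 1.
All primes ≡ 3 (mod 4) appear to even exponent (or don't appear), so by the two-squares theorem n IS expressible as a sum of two squares.
Step 3: Build a representation. Group n = k² · m with k = 3 and m = 17 · 73 = 1241 (a product of primes ≡ 1 (mod 4)); a representation of m scales to one of n via (k·x)² + (k·y)² = k²(x² + y²). Each prime p ≡ 1 (mod 4) is itself a sum of two squares; find a² by testing p − a² for a perfect square:
  17: 17 − 1² = 16 = 4² ⇒ 17 = 1² + 4².
  73: 73 − 1² = 72, 73 − 2² = 69, 73 − 3² = 64 = 8² ⇒ 73 = 3² + 8².
  Combine using the Brahmagupta–Fibonacci identity (a² + b²)(c² + d²) = (ac − bd)² + (ad + bc)² = (ac + bd)² + (ad − bc)²:
  17 · 73 = 1241: from (1² + 4²)(3² + 8²), take (1·3 − 4·8, 1·8 + 4·3) = (3 − 32, 8 + 12) = (-29, 20); dropping signs (only squares matter) gives (29, 20); check 29² + 20² = 841 + 400 = 1241 ✓.
  Scale by k = 3: (3·29, 3·20) = (87, 60).
Step 4: Order so x ≤ y and verify: 60² + 87² = 3600 + 7569 = 11169 = n. ✓

n = 11169 = 60² + 87² (one valid representation with x ≤ y).


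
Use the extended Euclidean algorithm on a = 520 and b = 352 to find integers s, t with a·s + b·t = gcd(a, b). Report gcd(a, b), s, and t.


Euclidean algorithm on (520, 352) — divide until remainder is 0:
  520 = 1 · 352 + 168
  352 = 2 · 168 + 16
  168 = 10 · 16 + 8
  16 = 2 · 8 + 0
gcd(520, 352) = 8.
Track Bezout coefficients alongside the remainders: start with r₀ = 520 = a·1 + b·0 (s = 1, t = 0) and r₁ = 352 = a·0 + b·1 (s = 0, t = 1); each new remainder r_{k+1} = r_{k-1} − q_k·r_k inherits s_{k+1} = s_{k-1} − q_k·s_k, t_{k+1} = t_{k-1} − q_k·t_k, so r_k = a·s_k + b·t_k at every step:
  q = 1: r = 168, s = 1 − 1·0 = 1, t = 0 − 1·1 = -1  (check: 520·1 + 352·(-1) = 168)
  q = 2: r = 16, s = 0 − 2·1 = -2, t = 1 − 2·(-1) = 3  (check: 520·(-2) + 352·3 = 16)
  q = 10: r = 8, s = 1 − 10·(-2) = 21, t = -1 − 10·3 = -31  (check: 520·21 + 352·(-31) = 8)
The row with r = 8 (the gcd) gives the Bezout coefficients s = 21, t = -31.
Result: 520 · (21) + 352 · (-31) = 8.

gcd(520, 352) = 8; s = 21, t = -31 (check: 520·21 + 352·(-31) = 8).


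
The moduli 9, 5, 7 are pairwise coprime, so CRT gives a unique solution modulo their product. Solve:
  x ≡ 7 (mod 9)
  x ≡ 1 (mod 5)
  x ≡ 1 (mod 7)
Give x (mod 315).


Moduli 9, 5, 7 are pairwise coprime; by CRT there is a unique solution modulo M = 9 · 5 · 7 = 315.
Solve pairwise, accumulating the modulus:
  Start with x ≡ 7 (mod 9).
  Combine with x ≡ 1 (mod 5): since gcd(9, 5) = 1, we get a unique residue mod 45.
    Write x = 7 + 9·t and substitute into x ≡ 1 (mod 5): 9·t ≡ 1 − 7 = -6 (mod 5).
    Reduce coefficients mod 5: 4·t ≡ 4 (mod 5).
    The inverse of 4 mod 5 is 4 (since 4·4 = 16 = 3·5 + 1), so t ≡ 4·4 = 16 ≡ 1 (mod 5).
    Then x = 7 + 9·1 = 16, valid modulo lcm(9, 5) = 45: x ≡ 16 (mod 45).
  Combine with x ≡ 1 (mod 7): since gcd(45, 7) = 1, we get a unique residue mod 315.
    Write x = 16 + 45·t and substitute into x ≡ 1 (mod 7): 45·t ≡ 1 − 16 = -15 (mod 7).
    Reduce coefficients mod 7: 3·t ≡ 6 (mod 7).
    The inverse of 3 mod 7 is 5 (since 3·5 = 15 = 2·7 + 1), so t ≡ 5·6 = 30 ≡ 2 (mod 7).
    Then x = 16 + 45·2 = 106, valid modulo lcm(45, 7) = 315: x ≡ 106 (mod 315).
Verify: 106 mod 9 = 7 ✓, 106 mod 5 = 1 ✓, 106 mod 7 = 1 ✓.

x ≡ 106 (mod 315).


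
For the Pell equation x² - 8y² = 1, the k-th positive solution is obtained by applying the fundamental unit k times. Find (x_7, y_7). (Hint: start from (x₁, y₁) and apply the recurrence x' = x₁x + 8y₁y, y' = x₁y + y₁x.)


Step 1: Find the fundamental solution (x₁, y₁) of x² - 8y² = 1.
  Expand √8 as a continued fraction. a₀ = ⌊√8⌋ = 2; iterate m_{k+1} = d_k·a_k − m_k, d_{k+1} = (8 − m_{k+1}²)/d_k, a_{k+1} = ⌊(a₀ + m_{k+1})/d_{k+1}⌋ (starting m₀ = 0, d₀ = 1), with convergents p_k = a_k·p_{k-1} + p_{k-2}, q_k = a_k·q_{k-1} + q_{k-2} (p₋₁ = 1, q₋₁ = 0):
  k = 0: a₀ = 2; p₀/q₀ = 2/1; p₀² − 8·q₀² = 4 − 8 = -4.
  k = 1: m = 2, d = 4, a = ⌊(2 + 2)/4⌋ = 1; p/q = (1·2 + 1)/(1·1 + 0) = 3/1; p² − 8·q² = 9 − 8 = 1.
  The first convergent with p² − 8·q² = 1 gives the fundamental solution (x₁, y₁) = (3, 1).
Step 2: Apply the recurrence (x_{n+1}, y_{n+1}) = (x₁x_n + 8y₁y_n, x₁y_n + y₁x_n) repeatedly.
  From (x_1, y_1) = (3, 1): x_2 = 3·3 + 8·1·1 = 17; y_2 = 3·1 + 1·3 = 6.
  From (x_2, y_2) = (17, 6): x_3 = 3·17 + 8·1·6 = 99; y_3 = 3·6 + 1·17 = 35.
  From (x_3, y_3) = (99, 35): x_4 = 3·99 + 8·1·35 = 577; y_4 = 3·35 + 1·99 = 204.
  From (x_4, y_4) = (577, 204): x_5 = 3·577 + 8·1·204 = 3363; y_5 = 3·204 + 1·577 = 1189.
  From (x_5, y_5) = (3363, 1189): x_6 = 3·3363 + 8·1·1189 = 19601; y_6 = 3·1189 + 1·3363 = 6930.
  From (x_6, y_6) = (19601, 6930): x_7 = 3·19601 + 8·1·6930 = 114243; y_7 = 3·6930 + 1·19601 = 40391.
Step 3: Verify x_7² - 8·y_7² = 13051463049 - 13051463048 = 1 (should be 1). ✓

(x_1, y_1) = (3, 1); (x_7, y_7) = (114243, 40391).


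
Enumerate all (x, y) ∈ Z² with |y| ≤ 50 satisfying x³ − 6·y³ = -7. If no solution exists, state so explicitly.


The equation is x³ - 6y³ = -7. For fixed y, x³ = 6·y³ − 7, so a solution requires the RHS to be a perfect cube.
Strategy: iterate y from -50 to 50, compute RHS = 6·y³ − 7, and check whether it is a (positive or negative) perfect cube.
Check small values of y:
  y = 0: RHS = -7 is not a perfect cube.
  y = 1: RHS = -1 = (-1)³ ⇒ x = -1 works.
  y = -1: RHS = -13 is not a perfect cube.
  y = 2: RHS = 41 is not a perfect cube.
  y = -2: RHS = -55 is not a perfect cube.
  y = 3: RHS = 155 is not a perfect cube.
  y = -3: RHS = -169 is not a perfect cube.
Continuing the search up to |y| = 50 finds no further solutions beyond those listed.
Collected solutions: (-1, 1).

Solutions (with |y| ≤ 50): (-1, 1).


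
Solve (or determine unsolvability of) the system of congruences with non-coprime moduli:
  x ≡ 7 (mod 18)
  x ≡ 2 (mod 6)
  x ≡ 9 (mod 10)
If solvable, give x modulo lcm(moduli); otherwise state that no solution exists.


Moduli 18, 6, 10 are not pairwise coprime, so CRT works modulo lcm(m_i) when all pairwise compatibility conditions hold.
Pairwise compatibility: gcd(m_i, m_j) must divide a_i - a_j for every pair.
Merge one congruence at a time:
  Start: x ≡ 7 (mod 18).
  Combine with x ≡ 2 (mod 6): gcd(18, 6) = 6, and 2 - 7 = -5 is NOT divisible by 6.
    ⇒ system is inconsistent (no integer solution).

No solution (the system is inconsistent).


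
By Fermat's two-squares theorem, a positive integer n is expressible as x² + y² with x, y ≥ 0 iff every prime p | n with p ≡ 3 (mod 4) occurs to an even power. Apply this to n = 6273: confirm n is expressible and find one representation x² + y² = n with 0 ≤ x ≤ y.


Step 1: Factor n = 6273 = 3^2 · 17 · 41.
Step 2: Check the mod-4 condition on each prime factor: 3 ≡ 3 (mod 4), exponent 2 (must be even); 17 ≡ 1 (mod 4), exponent 1; 41 ≡ 1 (mod 4), exponent 1.
All primes ≡ 3 (mod 4) appear to even exponent (or don't appear), so by the two-squares theorem n IS expressible as a sum of two squares.
Step 3: Build a representation. Group n = k² · m with k = 3 and m = 17 · 41 = 697 (a product of primes ≡ 1 (mod 4)); a representation of m scales to one of n via (k·x)² + (k·y)² = k²(x² + y²). Each prime p ≡ 1 (mod 4) is itself a sum of two squares; find a² by testing p − a² for a perfect square:
  17: 17 − 1² = 16 = 4² ⇒ 17 = 1² + 4².
  41: 41 − 1² = 40, 41 − 2² = 37, 41 − 3² = 32, 41 − 4² = 25 = 5² ⇒ 41 = 4² + 5².
  Combine using the Brahmagupta–Fibonacci identity (a² + b²)(c² + d²) = (ac − bd)² + (ad + bc)² = (ac + bd)² + (ad − bc)²:
  17 · 41 = 697: from (1² + 4²)(4² + 5²), take (1·4 − 4·5, 1·5 + 4·4) = (4 − 20, 5 + 16) = (-16, 21); dropping signs (only squares matter) gives (16, 21); check 16² + 21² = 256 + 441 = 697 ✓.
  Scale by k = 3: (3·16, 3·21) = (48, 63).
Step 4: Order so x ≤ y and verify: 48² + 63² = 2304 + 3969 = 6273 = n. ✓

n = 6273 = 48² + 63² (one valid representation with x ≤ y).


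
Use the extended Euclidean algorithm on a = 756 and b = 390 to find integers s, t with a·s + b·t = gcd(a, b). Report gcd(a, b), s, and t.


Euclidean algorithm on (756, 390) — divide until remainder is 0:
  756 = 1 · 390 + 366
  390 = 1 · 366 + 24
  366 = 15 · 24 + 6
  24 = 4 · 6 + 0
gcd(756, 390) = 6.
Track Bezout coefficients alongside the remainders: start with r₀ = 756 = a·1 + b·0 (s = 1, t = 0) and r₁ = 390 = a·0 + b·1 (s = 0, t = 1); each new remainder r_{k+1} = r_{k-1} − q_k·r_k inherits s_{k+1} = s_{k-1} − q_k·s_k, t_{k+1} = t_{k-1} − q_k·t_k, so r_k = a·s_k + b·t_k at every step:
  q = 1: r = 366, s = 1 − 1·0 = 1, t = 0 − 1·1 = -1  (check: 756·1 + 390·(-1) = 366)
  q = 1: r = 24, s = 0 − 1·1 = -1, t = 1 − 1·(-1) = 2  (check: 756·(-1) + 390·2 = 24)
  q = 15: r = 6, s = 1 − 15·(-1) = 16, t = -1 − 15·2 = -31  (check: 756·16 + 390·(-31) = 6)
The row with r = 6 (the gcd) gives the Bezout coefficients s = 16, t = -31.
Result: 756 · (16) + 390 · (-31) = 6.

gcd(756, 390) = 6; s = 16, t = -31 (check: 756·16 + 390·(-31) = 6).


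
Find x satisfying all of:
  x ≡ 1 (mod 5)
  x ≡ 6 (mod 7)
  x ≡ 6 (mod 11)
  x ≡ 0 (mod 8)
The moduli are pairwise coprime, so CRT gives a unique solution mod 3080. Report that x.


Product of moduli M = 5 · 7 · 11 · 8 = 3080.
Merge one congruence at a time:
  Start: x ≡ 1 (mod 5).
  Combine with x ≡ 6 (mod 7); new modulus lcm = 35.
    Write x = 1 + 5·t and substitute into x ≡ 6 (mod 7): 5·t ≡ 6 − 1 = 5 (mod 7).
    The inverse of 5 mod 7 is 3 (since 5·3 = 15 = 2·7 + 1), so t ≡ 3·5 = 15 ≡ 1 (mod 7).
    Then x = 1 + 5·1 = 6, valid modulo lcm(5, 7) = 35: x ≡ 6 (mod 35).
  Combine with x ≡ 6 (mod 11); new modulus lcm = 385.
    Write x = 6 + 35·t and substitute into x ≡ 6 (mod 11): 35·t ≡ 6 − 6 = 0 (mod 11).
    Reduce coefficients mod 11: 2·t ≡ 0 (mod 11).
    The inverse of 2 mod 11 is 6 (since 2·6 = 12 = 1·11 + 1), so t ≡ 6·0 = 0 ≡ 0 (mod 11).
    Then x = 6 + 35·0 = 6, valid modulo lcm(35, 11) = 385: x ≡ 6 (mod 385).
  Combine with x ≡ 0 (mod 8); new modulus lcm = 3080.
    Write x = 6 + 385·t and substitute into x ≡ 0 (mod 8): 385·t ≡ 0 − 6 = -6 (mod 8).
    Reduce coefficients mod 8: 1·t ≡ 2 (mod 8).
    So t ≡ 2 (mod 8).
    Then x = 6 + 385·2 = 776, valid modulo lcm(385, 8) = 3080: x ≡ 776 (mod 3080).
Verify against each original: 776 mod 5 = 1, 776 mod 7 = 6, 776 mod 11 = 6, 776 mod 8 = 0.

x ≡ 776 (mod 3080).


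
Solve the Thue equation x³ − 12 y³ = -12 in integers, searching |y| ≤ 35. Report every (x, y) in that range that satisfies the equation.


The equation is x³ - 12y³ = -12. For fixed y, x³ = 12·y³ − 12, so a solution requires the RHS to be a perfect cube.
Strategy: iterate y from -35 to 35, compute RHS = 12·y³ − 12, and check whether it is a (positive or negative) perfect cube.
Check small values of y:
  y = 0: RHS = -12 is not a perfect cube.
  y = 1: RHS = 0 = (0)³ ⇒ x = 0 works.
  y = -1: RHS = -24 is not a perfect cube.
  y = 2: RHS = 84 is not a perfect cube.
  y = -2: RHS = -108 is not a perfect cube.
  y = 3: RHS = 312 is not a perfect cube.
  y = -3: RHS = -336 is not a perfect cube.
Continuing the search up to |y| = 35 finds no further solutions beyond those listed.
Collected solutions: (0, 1).

Solutions (with |y| ≤ 35): (0, 1).


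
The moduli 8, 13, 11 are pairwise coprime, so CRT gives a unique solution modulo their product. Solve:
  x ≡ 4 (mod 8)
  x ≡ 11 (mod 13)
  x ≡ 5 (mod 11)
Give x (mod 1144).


Moduli 8, 13, 11 are pairwise coprime; by CRT there is a unique solution modulo M = 8 · 13 · 11 = 1144.
Solve pairwise, accumulating the modulus:
  Start with x ≡ 4 (mod 8).
  Combine with x ≡ 11 (mod 13): since gcd(8, 13) = 1, we get a unique residue mod 104.
    Write x = 4 + 8·t and substitute into x ≡ 11 (mod 13): 8·t ≡ 11 − 4 = 7 (mod 13).
    The inverse of 8 mod 13 is 5 (since 8·5 = 40 = 3·13 + 1), so t ≡ 5·7 = 35 ≡ 9 (mod 13).
    Then x = 4 + 8·9 = 76, valid modulo lcm(8, 13) = 104: x ≡ 76 (mod 104).
  Combine with x ≡ 5 (mod 11): since gcd(104, 11) = 1, we get a unique residue mod 1144.
    Write x = 76 + 104·t and substitute into x ≡ 5 (mod 11): 104·t ≡ 5 − 76 = -71 (mod 11).
    Reduce coefficients mod 11: 5·t ≡ 6 (mod 11).
    The inverse of 5 mod 11 is 9 (since 5·9 = 45 = 4·11 + 1), so t ≡ 9·6 = 54 ≡ 10 (mod 11).
    Then x = 76 + 104·10 = 1116, valid modulo lcm(104, 11) = 1144: x ≡ 1116 (mod 1144).
Verify: 1116 mod 8 = 4 ✓, 1116 mod 13 = 11 ✓, 1116 mod 11 = 5 ✓.

x ≡ 1116 (mod 1144).


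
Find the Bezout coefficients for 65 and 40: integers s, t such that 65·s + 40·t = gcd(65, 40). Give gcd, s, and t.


Euclidean algorithm on (65, 40) — divide until remainder is 0:
  65 = 1 · 40 + 25
  40 = 1 · 25 + 15
  25 = 1 · 15 + 10
  15 = 1 · 10 + 5
  10 = 2 · 5 + 0
gcd(65, 40) = 5.
Track Bezout coefficients alongside the remainders: start with r₀ = 65 = a·1 + b·0 (s = 1, t = 0) and r₁ = 40 = a·0 + b·1 (s = 0, t = 1); each new remainder r_{k+1} = r_{k-1} − q_k·r_k inherits s_{k+1} = s_{k-1} − q_k·s_k, t_{k+1} = t_{k-1} − q_k·t_k, so r_k = a·s_k + b·t_k at every step:
  q = 1: r = 25, s = 1 − 1·0 = 1, t = 0 − 1·1 = -1  (check: 65·1 + 40·(-1) = 25)
  q = 1: r = 15, s = 0 − 1·1 = -1, t = 1 − 1·(-1) = 2  (check: 65·(-1) + 40·2 = 15)
  q = 1: r = 10, s = 1 − 1·(-1) = 2, t = -1 − 1·2 = -3  (check: 65·2 + 40·(-3) = 10)
  q = 1: r = 5, s = -1 − 1·2 = -3, t = 2 − 1·(-3) = 5  (check: 65·(-3) + 40·5 = 5)
The row with r = 5 (the gcd) gives the Bezout coefficients s = -3, t = 5.
Result: 65 · (-3) + 40 · (5) = 5.

gcd(65, 40) = 5; s = -3, t = 5 (check: 65·(-3) + 40·5 = 5).
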